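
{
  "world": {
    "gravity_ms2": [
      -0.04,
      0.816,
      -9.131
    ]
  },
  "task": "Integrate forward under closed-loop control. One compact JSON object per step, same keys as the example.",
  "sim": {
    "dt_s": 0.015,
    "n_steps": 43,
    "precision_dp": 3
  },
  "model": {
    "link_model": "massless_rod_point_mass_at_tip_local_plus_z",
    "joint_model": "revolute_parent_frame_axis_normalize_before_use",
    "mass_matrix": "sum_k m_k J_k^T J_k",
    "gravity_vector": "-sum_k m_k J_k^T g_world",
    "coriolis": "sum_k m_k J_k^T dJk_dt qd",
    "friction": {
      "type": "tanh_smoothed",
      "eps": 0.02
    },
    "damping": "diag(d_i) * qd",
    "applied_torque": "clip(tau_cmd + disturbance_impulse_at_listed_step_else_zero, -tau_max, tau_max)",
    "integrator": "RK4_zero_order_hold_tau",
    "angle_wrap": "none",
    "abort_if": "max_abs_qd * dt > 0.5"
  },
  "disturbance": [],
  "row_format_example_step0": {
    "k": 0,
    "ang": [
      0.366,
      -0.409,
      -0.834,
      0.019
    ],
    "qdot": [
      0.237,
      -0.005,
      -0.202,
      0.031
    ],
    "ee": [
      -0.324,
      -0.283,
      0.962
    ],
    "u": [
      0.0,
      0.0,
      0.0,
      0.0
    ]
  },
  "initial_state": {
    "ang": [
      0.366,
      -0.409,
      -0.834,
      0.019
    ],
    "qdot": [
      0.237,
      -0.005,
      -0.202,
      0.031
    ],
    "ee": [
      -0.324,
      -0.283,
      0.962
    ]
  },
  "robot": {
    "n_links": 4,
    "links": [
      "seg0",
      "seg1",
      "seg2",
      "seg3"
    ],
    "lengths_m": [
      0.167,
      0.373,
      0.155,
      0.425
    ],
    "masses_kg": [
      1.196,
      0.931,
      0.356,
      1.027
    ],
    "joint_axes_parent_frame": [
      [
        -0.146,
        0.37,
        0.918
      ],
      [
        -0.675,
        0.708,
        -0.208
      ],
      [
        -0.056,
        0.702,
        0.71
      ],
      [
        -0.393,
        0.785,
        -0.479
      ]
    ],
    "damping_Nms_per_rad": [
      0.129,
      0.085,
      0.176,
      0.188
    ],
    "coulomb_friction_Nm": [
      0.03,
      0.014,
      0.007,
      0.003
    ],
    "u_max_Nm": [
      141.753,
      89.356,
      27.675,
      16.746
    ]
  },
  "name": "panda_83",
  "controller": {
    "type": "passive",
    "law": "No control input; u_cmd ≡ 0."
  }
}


{"k":1,"ang":[0.371,-0.41,-0.844,0.023],"qdot":[0.465,-0.106,-0.968,0.374],"ee":[-0.323,-0.284,0.961],"u":[0.0,0.0,0.0,0.0]}
{"k":2,"ang":[0.38,-0.412,-0.862,0.029],"qdot":[0.627,-0.164,-1.358,0.366],"ee":[-0.323,-0.284,0.959],"u":[0.0,0.0,0.0,0.0]}
{"k":3,"ang":[0.39,-0.415,-0.884,0.033],"qdot":[0.763,-0.211,-1.611,0.237],"ee":[-0.323,-0.285,0.956],"u":[0.0,0.0,0.0,0.0]}
{"k":4,"ang":[0.403,-0.418,-0.91,0.036],"qdot":[0.887,-0.257,-1.809,0.066],"ee":[-0.325,-0.287,0.952],"u":[0.0,0.0,0.0,0.0]}
{"k":5,"ang":[0.417,-0.423,-0.938,0.035],"qdot":[1.003,-0.308,-1.991,-0.109],"ee":[-0.326,-0.288,0.947],"u":[0.0,0.0,0.0,0.0]}
{"k":6,"ang":[0.433,-0.428,-0.969,0.032],"qdot":[1.113,-0.363,-2.153,-0.293],"ee":[-0.329,-0.291,0.941],"u":[0.0,0.0,0.0,0.0]}
{"k":7,"ang":[0.45,-0.434,-1.003,0.027],"qdot":[1.215,-0.425,-2.3,-0.483],"ee":[-0.332,-0.293,0.933],"u":[0.0,0.0,0.0,0.0]}
{"k":8,"ang":[0.469,-0.44,-1.038,0.018],"qdot":[1.31,-0.493,-2.435,-0.676],"ee":[-0.336,-0.296,0.924],"u":[0.0,0.0,0.0,0.0]}
{"k":9,"ang":[0.489,-0.448,-1.076,0.006],"qdot":[1.396,-0.569,-2.558,-0.871],"ee":[-0.34,-0.299,0.914],"u":[0.0,0.0,0.0,0.0]}
{"k":10,"ang":[0.511,-0.458,-1.115,-0.008],"qdot":[1.474,-0.654,-2.669,-1.068],"ee":[-0.345,-0.302,0.902],"u":[0.0,0.0,0.0,0.0]}
{"k":11,"ang":[0.533,-0.468,-1.156,-0.026],"qdot":[1.542,-0.749,-2.765,-1.27],"ee":[-0.35,-0.306,0.888],"u":[0.0,0.0,0.0,0.0]}
{"k":12,"ang":[0.557,-0.48,-1.198,-0.046],"qdot":[1.598,-0.855,-2.844,-1.478],"ee":[-0.355,-0.309,0.874],"u":[0.0,0.0,0.0,0.0]}
{"k":13,"ang":[0.581,-0.494,-1.241,-0.07],"qdot":[1.642,-0.974,-2.903,-1.693],"ee":[-0.361,-0.313,0.857],"u":[0.0,0.0,0.0,0.0]}
{"k":14,"ang":[0.606,-0.509,-1.285,-0.097],"qdot":[1.671,-1.104,-2.939,-1.917],"ee":[-0.367,-0.316,0.839],"u":[0.0,0.0,0.0,0.0]}
{"k":15,"ang":[0.631,-0.527,-1.329,-0.128],"qdot":[1.684,-1.249,-2.946,-2.154],"ee":[-0.373,-0.32,0.819],"u":[0.0,0.0,0.0,0.0]}
{"k":16,"ang":[0.657,-0.547,-1.373,-0.162],"qdot":[1.679,-1.406,-2.919,-2.404],"ee":[-0.379,-0.323,0.798],"u":[0.0,0.0,0.0,0.0]}
{"k":17,"ang":[0.682,-0.569,-1.416,-0.2],"qdot":[1.654,-1.576,-2.854,-2.668],"ee":[-0.385,-0.326,0.774],"u":[0.0,0.0,0.0,0.0]}
{"k":18,"ang":[0.706,-0.594,-1.458,-0.242],"qdot":[1.607,-1.757,-2.747,-2.944],"ee":[-0.391,-0.329,0.749],"u":[0.0,0.0,0.0,0.0]}
{"k":19,"ang":[0.73,-0.622,-1.499,-0.288],"qdot":[1.537,-1.948,-2.598,-3.228],"ee":[-0.397,-0.331,0.722],"u":[0.0,0.0,0.0,0.0]}
{"k":20,"ang":[0.752,-0.653,-1.536,-0.339],"qdot":[1.444,-2.148,-2.407,-3.512],"ee":[-0.402,-0.333,0.693],"u":[0.0,0.0,0.0,0.0]}
{"k":21,"ang":[0.773,-0.686,-1.571,-0.393],"qdot":[1.329,-2.353,-2.18,-3.789],"ee":[-0.406,-0.335,0.663],"u":[0.0,0.0,0.0,0.0]}
{"k":22,"ang":[0.792,-0.723,-1.601,-0.452],"qdot":[1.195,-2.562,-1.922,-4.046],"ee":[-0.41,-0.336,0.631],"u":[0.0,0.0,0.0,0.0]}
{"k":23,"ang":[0.809,-0.763,-1.628,-0.515],"qdot":[1.044,-2.776,-1.639,-4.275],"ee":[-0.413,-0.336,0.597],"u":[0.0,0.0,0.0,0.0]}
{"k":24,"ang":[0.823,-0.807,-1.65,-0.58],"qdot":[0.881,-2.993,-1.34,-4.466],"ee":[-0.415,-0.336,0.562],"u":[0.0,0.0,0.0,0.0]}
{"k":25,"ang":[0.835,-0.853,-1.668,-0.648],"qdot":[0.71,-3.216,-1.029,-4.611],"ee":[-0.416,-0.335,0.525],"u":[0.0,0.0,0.0,0.0]}
{"k":26,"ang":[0.844,-0.903,-1.681,-0.718],"qdot":[0.536,-3.444,-0.709,-4.703],"ee":[-0.416,-0.334,0.487],"u":[0.0,0.0,0.0,0.0]}
{"k":27,"ang":[0.851,-0.956,-1.69,-0.789],"qdot":[0.363,-3.68,-0.382,-4.737],"ee":[-0.414,-0.332,0.448],"u":[0.0,0.0,0.0,0.0]}
{"k":28,"ang":[0.855,-1.014,-1.693,-0.86],"qdot":[0.195,-3.925,-0.046,-4.707],"ee":[-0.412,-0.331,0.407],"u":[0.0,0.0,0.0,0.0]}
{"k":29,"ang":[0.857,-1.074,-1.691,-0.93],"qdot":[0.036,-4.18,0.3,-4.606],"ee":[-0.409,-0.329,0.365],"u":[0.0,0.0,0.0,0.0]}
{"k":30,"ang":[0.857,-1.139,-1.684,-0.998],"qdot":[-0.111,-4.446,0.66,-4.426],"ee":[-0.405,-0.326,0.322],"u":[0.0,0.0,0.0,0.0]}
{"k":31,"ang":[0.854,-1.208,-1.671,-1.062],"qdot":[-0.245,-4.72,1.041,-4.157],"ee":[-0.4,-0.324,0.277],"u":[0.0,0.0,0.0,0.0]}
{"k":32,"ang":[0.849,-1.281,-1.652,-1.122],"qdot":[-0.364,-4.998,1.448,-3.788],"ee":[-0.395,-0.322,0.232],"u":[0.0,0.0,0.0,0.0]}
{"k":33,"ang":[0.843,-1.358,-1.627,-1.176],"qdot":[-0.471,-5.277,1.881,-3.304],"ee":[-0.389,-0.319,0.185],"u":[0.0,0.0,0.0,0.0]}
{"k":34,"ang":[0.835,-1.439,-1.596,-1.221],"qdot":[-0.566,-5.55,2.335,-2.689],"ee":[-0.383,-0.317,0.136],"u":[0.0,0.0,0.0,0.0]}
{"k":35,"ang":[0.826,-1.524,-1.557,-1.255],"qdot":[-0.653,-5.81,2.798,-1.927],"ee":[-0.377,-0.314,0.085],"u":[0.0,0.0,0.0,0.0]}
{"k":36,"ang":[0.816,-1.613,-1.512,-1.278],"qdot":[-0.738,-6.054,3.248,-1.002],"ee":[-0.372,-0.312,0.033],"u":[0.0,0.0,0.0,0.0]}
{"k":37,"ang":[0.804,-1.706,-1.46,-1.285],"qdot":[-0.83,-6.277,3.648,0.099],"ee":[-0.367,-0.309,-0.022],"u":[0.0,0.0,0.0,0.0]}
{"k":38,"ang":[0.791,-1.801,-1.403,-1.274],"qdot":[-0.939,-6.478,3.948,1.387],"ee":[-0.362,-0.306,-0.078],"u":[0.0,0.0,0.0,0.0]}
{"k":39,"ang":[0.776,-1.9,-1.342,-1.242],"qdot":[-1.082,-6.661,4.088,2.877],"ee":[-0.358,-0.302,-0.138],"u":[0.0,0.0,0.0,0.0]}
{"k":40,"ang":[0.758,-2.001,-1.281,-1.186],"qdot":[-1.284,-6.833,3.995,4.589],"ee":[-0.354,-0.298,-0.199],"u":[0.0,0.0,0.0,0.0]}
{"k":41,"ang":[0.737,-2.105,-1.224,-1.103],"qdot":[-1.583,-6.999,3.576,6.57],"ee":[-0.35,-0.293,-0.263],"u":[0.0,0.0,0.0,0.0]}
{"k":42,"ang":[0.71,-2.211,-1.177,-0.987],"qdot":[-2.043,-7.168,2.688,8.925],"ee":[-0.346,-0.287,-0.329],"u":[0.0,0.0,0.0,0.0]}
{"k":43,"ang":[0.674,-2.32,-1.147,-0.832],"qdot":[-2.769,-7.34,1.044,11.891],"ee":[-0.34,-0.28,-0.397]}


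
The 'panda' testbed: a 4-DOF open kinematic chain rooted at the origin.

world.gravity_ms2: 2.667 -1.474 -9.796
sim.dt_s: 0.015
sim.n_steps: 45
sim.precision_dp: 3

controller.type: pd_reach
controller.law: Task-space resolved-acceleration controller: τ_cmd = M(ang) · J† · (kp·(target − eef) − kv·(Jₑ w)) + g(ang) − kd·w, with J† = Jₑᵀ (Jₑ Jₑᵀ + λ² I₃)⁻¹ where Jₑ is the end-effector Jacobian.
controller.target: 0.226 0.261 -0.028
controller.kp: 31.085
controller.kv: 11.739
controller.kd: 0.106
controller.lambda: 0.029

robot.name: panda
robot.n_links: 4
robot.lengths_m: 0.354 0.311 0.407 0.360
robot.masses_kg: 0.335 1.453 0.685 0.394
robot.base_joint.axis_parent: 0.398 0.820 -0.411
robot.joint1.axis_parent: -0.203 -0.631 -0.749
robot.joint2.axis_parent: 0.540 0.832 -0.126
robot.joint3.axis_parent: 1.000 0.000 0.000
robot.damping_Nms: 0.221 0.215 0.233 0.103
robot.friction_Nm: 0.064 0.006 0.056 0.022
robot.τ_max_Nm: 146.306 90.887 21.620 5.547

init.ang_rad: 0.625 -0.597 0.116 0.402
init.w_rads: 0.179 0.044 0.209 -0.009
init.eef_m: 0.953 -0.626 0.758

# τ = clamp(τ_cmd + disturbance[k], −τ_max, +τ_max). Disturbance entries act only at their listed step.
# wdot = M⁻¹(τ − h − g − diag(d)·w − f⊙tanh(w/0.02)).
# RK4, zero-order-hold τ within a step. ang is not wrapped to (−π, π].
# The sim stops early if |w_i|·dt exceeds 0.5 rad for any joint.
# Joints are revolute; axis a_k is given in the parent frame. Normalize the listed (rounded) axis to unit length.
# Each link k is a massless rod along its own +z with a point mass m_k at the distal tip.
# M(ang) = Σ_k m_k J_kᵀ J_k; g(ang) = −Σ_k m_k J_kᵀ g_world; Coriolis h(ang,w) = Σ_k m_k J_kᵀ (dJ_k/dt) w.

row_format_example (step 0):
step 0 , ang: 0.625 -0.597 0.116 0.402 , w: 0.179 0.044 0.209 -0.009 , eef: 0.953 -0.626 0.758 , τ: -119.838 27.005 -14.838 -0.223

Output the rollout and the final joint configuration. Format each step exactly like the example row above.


step 1 , ang: 0.616 -0.599 0.131 0.421 , w: -1.359 -0.234 1.807 2.540 , eef: 0.952 -0.625 0.751 , τ: -97.998 22.544 -12.653 -0.494
step 2 , ang: 0.587 -0.603 0.168 0.472 , w: -2.504 -0.375 3.086 4.166 , eef: 0.945 -0.617 0.741 , τ: -74.332 17.251 -9.825 -0.486
step 3 , ang: 0.544 -0.610 0.221 0.541 , w: -3.263 -0.459 3.982 4.989 , eef: 0.934 -0.602 0.728 , τ: -53.244 12.503 -7.157 -0.369
step 4 , ang: 0.491 -0.617 0.284 0.618 , w: -3.706 -0.549 4.514 5.240 , eef: 0.919 -0.582 0.714 , τ: -36.592 8.879 -5.031 -0.249
step 5 , ang: 0.434 -0.626 0.354 0.696 , w: -3.919 -0.666 4.750 5.151 , eef: 0.900 -0.557 0.700 , τ: -24.303 6.376 -3.506 -0.169
step 6 , ang: 0.375 -0.637 0.425 0.772 , w: -3.976 -0.808 4.775 4.891 , eef: 0.878 -0.529 0.685 , τ: -15.573 4.771 -2.493 -0.134
step 7 , ang: 0.316 -0.651 0.496 0.843 , w: -3.931 -0.960 4.663 4.563 , eef: 0.855 -0.498 0.670 , τ: -9.522 3.813 -1.873 -0.134
step 8 , ang: 0.258 -0.666 0.565 0.909 , w: -3.821 -1.114 4.473 4.222 , eef: 0.831 -0.467 0.656 , τ: -5.420 3.298 -1.536 -0.154
step 9 , ang: 0.201 -0.684 0.630 0.969 , w: -3.672 -1.262 4.243 3.892 , eef: 0.806 -0.435 0.642 , τ: -2.712 3.076 -1.393 -0.179
step 10 , ang: 0.148 -0.704 0.692 1.025 , w: -3.502 -1.401 3.998 3.583 , eef: 0.782 -0.403 0.628 , τ: -0.994 3.041 -1.379 -0.202
step 11 , ang: 0.096 -0.726 0.750 1.077 , w: -3.320 -1.529 3.753 3.300 , eef: 0.757 -0.372 0.613 , τ: 0.025 3.123 -1.448 -0.217
step 12 , ang: 0.048 -0.750 0.804 1.125 , w: -3.134 -1.646 3.516 3.040 , eef: 0.734 -0.341 0.599 , τ: 0.555 3.275 -1.566 -0.221
step 13 , ang: 0.002 -0.775 0.855 1.168 , w: -2.950 -1.753 3.293 2.803 , eef: 0.711 -0.312 0.585 , τ: 0.745 3.469 -1.711 -0.213
step 14 , ang: -0.040 -0.802 0.903 1.209 , w: -2.769 -1.852 3.083 2.586 , eef: 0.690 -0.284 0.571 , τ: 0.703 3.685 -1.867 -0.193
step 15 , ang: -0.081 -0.831 0.948 1.246 , w: -2.595 -1.942 2.888 2.387 , eef: 0.669 -0.258 0.557 , τ: 0.509 3.910 -2.024 -0.162
step 16 , ang: -0.118 -0.861 0.990 1.281 , w: -2.428 -2.024 2.706 2.204 , eef: 0.649 -0.232 0.542 , τ: 0.217 4.139 -2.175 -0.121
step 17 , ang: -0.153 -0.892 1.029 1.312 , w: -2.269 -2.099 2.536 2.036 , eef: 0.631 -0.208 0.528 , τ: -0.131 4.366 -2.315 -0.072
step 18 , ang: -0.186 -0.924 1.066 1.342 , w: -2.117 -2.168 2.378 1.881 , eef: 0.613 -0.185 0.513 , τ: -0.505 4.589 -2.442 -0.015
step 19 , ang: -0.217 -0.957 1.100 1.369 , w: -1.974 -2.230 2.229 1.737 , eef: 0.597 -0.163 0.498 , τ: -0.884 4.807 -2.554 0.048
step 20 , ang: -0.246 -0.990 1.133 1.394 , w: -1.839 -2.285 2.089 1.603 , eef: 0.581 -0.143 0.484 , τ: -1.253 5.018 -2.651 0.115
step 21 , ang: -0.272 -1.025 1.163 1.417 , w: -1.711 -2.335 1.956 1.479 , eef: 0.566 -0.123 0.469 , τ: -1.601 5.222 -2.732 0.185
step 22 , ang: -0.297 -1.060 1.191 1.438 , w: -1.591 -2.377 1.829 1.364 , eef: 0.552 -0.104 0.454 , τ: -1.920 5.419 -2.799 0.258
step 23 , ang: -0.320 -1.096 1.218 1.458 , w: -1.478 -2.413 1.709 1.256 , eef: 0.539 -0.086 0.440 , τ: -2.205 5.608 -2.852 0.333
step 24 , ang: -0.341 -1.133 1.243 1.476 , w: -1.372 -2.443 1.594 1.156 , eef: 0.527 -0.069 0.425 , τ: -2.454 5.789 -2.892 0.408
step 25 , ang: -0.361 -1.170 1.266 1.493 , w: -1.272 -2.465 1.483 1.062 , eef: 0.515 -0.052 0.410 , τ: -2.663 5.961 -2.920 0.483
step 26 , ang: -0.380 -1.207 1.287 1.508 , w: -1.178 -2.480 1.378 0.974 , eef: 0.504 -0.037 0.396 , τ: -2.833 6.123 -2.937 0.557
step 27 , ang: -0.397 -1.244 1.307 1.522 , w: -1.091 -2.488 1.277 0.891 , eef: 0.493 -0.022 0.381 , τ: -2.963 6.275 -2.944 0.629
step 28 , ang: -0.412 -1.281 1.325 1.535 , w: -1.009 -2.489 1.181 0.814 , eef: 0.483 -0.008 0.367 , τ: -3.055 6.415 -2.943 0.699
step 29 , ang: -0.427 -1.319 1.342 1.547 , w: -0.933 -2.482 1.089 0.741 , eef: 0.474 0.006 0.352 , τ: -3.111 6.544 -2.935 0.767
step 30 , ang: -0.440 -1.356 1.358 1.557 , w: -0.861 -2.467 1.002 0.672 , eef: 0.464 0.019 0.338 , τ: -3.131 6.660 -2.919 0.831
step 31 , ang: -0.453 -1.393 1.373 1.567 , w: -0.795 -2.446 0.919 0.607 , eef: 0.456 0.032 0.324 , τ: -3.120 6.763 -2.899 0.892
step 32 , ang: -0.464 -1.429 1.386 1.575 , w: -0.734 -2.417 0.840 0.546 , eef: 0.447 0.044 0.310 , τ: -3.079 6.852 -2.873 0.950
step 33 , ang: -0.475 -1.465 1.398 1.583 , w: -0.678 -2.382 0.766 0.488 , eef: 0.439 0.055 0.296 , τ: -3.012 6.927 -2.843 1.004
step 34 , ang: -0.485 -1.500 1.409 1.590 , w: -0.626 -2.341 0.697 0.433 , eef: 0.431 0.066 0.283 , τ: -2.921 6.987 -2.810 1.054
step 35 , ang: -0.494 -1.535 1.419 1.596 , w: -0.579 -2.293 0.632 0.381 , eef: 0.424 0.077 0.270 , τ: -2.811 7.033 -2.774 1.100
step 36 , ang: -0.502 -1.569 1.428 1.602 , w: -0.535 -2.240 0.571 0.332 , eef: 0.416 0.086 0.257 , τ: -2.684 7.064 -2.736 1.142
step 37 , ang: -0.510 -1.602 1.436 1.606 , w: -0.496 -2.182 0.515 0.286 , eef: 0.409 0.096 0.244 , τ: -2.544 7.081 -2.695 1.180
step 38 , ang: -0.517 -1.635 1.443 1.610 , w: -0.461 -2.120 0.463 0.242 , eef: 0.402 0.105 0.232 , τ: -2.393 7.084 -2.653 1.214
step 39 , ang: -0.524 -1.666 1.450 1.614 , w: -0.429 -2.054 0.415 0.202 , eef: 0.395 0.114 0.220 , τ: -2.235 7.073 -2.610 1.244
step 40 , ang: -0.530 -1.696 1.456 1.616 , w: -0.401 -1.985 0.371 0.163 , eef: 0.389 0.122 0.208 , τ: -2.072 7.050 -2.567 1.270
step 41 , ang: -0.536 -1.726 1.461 1.619 , w: -0.375 -1.913 0.330 0.128 , eef: 0.382 0.130 0.197 , τ: -1.907 7.015 -2.522 1.293
step 42 , ang: -0.541 -1.754 1.466 1.620 , w: -0.353 -1.840 0.294 0.095 , eef: 0.376 0.137 0.186 , τ: -1.741 6.970 -2.478 1.312
step 43 , ang: -0.546 -1.781 1.470 1.621 , w: -0.334 -1.765 0.260 0.065 , eef: 0.370 0.144 0.175 , τ: -1.577 6.915 -2.434 1.329
step 44 , ang: -0.551 -1.807 1.473 1.622 , w: -0.317 -1.690 0.230 0.037 , eef: 0.364 0.151 0.165 , τ: -1.415 6.853 -2.390 1.342
step 45 , ang: -0.556 -1.831 1.477 1.623 , w: -0.302 -1.615 0.202 0.014 , eef: 0.358 0.157 0.155
final ang (rad): -0.556 -1.831 1.477 1.623


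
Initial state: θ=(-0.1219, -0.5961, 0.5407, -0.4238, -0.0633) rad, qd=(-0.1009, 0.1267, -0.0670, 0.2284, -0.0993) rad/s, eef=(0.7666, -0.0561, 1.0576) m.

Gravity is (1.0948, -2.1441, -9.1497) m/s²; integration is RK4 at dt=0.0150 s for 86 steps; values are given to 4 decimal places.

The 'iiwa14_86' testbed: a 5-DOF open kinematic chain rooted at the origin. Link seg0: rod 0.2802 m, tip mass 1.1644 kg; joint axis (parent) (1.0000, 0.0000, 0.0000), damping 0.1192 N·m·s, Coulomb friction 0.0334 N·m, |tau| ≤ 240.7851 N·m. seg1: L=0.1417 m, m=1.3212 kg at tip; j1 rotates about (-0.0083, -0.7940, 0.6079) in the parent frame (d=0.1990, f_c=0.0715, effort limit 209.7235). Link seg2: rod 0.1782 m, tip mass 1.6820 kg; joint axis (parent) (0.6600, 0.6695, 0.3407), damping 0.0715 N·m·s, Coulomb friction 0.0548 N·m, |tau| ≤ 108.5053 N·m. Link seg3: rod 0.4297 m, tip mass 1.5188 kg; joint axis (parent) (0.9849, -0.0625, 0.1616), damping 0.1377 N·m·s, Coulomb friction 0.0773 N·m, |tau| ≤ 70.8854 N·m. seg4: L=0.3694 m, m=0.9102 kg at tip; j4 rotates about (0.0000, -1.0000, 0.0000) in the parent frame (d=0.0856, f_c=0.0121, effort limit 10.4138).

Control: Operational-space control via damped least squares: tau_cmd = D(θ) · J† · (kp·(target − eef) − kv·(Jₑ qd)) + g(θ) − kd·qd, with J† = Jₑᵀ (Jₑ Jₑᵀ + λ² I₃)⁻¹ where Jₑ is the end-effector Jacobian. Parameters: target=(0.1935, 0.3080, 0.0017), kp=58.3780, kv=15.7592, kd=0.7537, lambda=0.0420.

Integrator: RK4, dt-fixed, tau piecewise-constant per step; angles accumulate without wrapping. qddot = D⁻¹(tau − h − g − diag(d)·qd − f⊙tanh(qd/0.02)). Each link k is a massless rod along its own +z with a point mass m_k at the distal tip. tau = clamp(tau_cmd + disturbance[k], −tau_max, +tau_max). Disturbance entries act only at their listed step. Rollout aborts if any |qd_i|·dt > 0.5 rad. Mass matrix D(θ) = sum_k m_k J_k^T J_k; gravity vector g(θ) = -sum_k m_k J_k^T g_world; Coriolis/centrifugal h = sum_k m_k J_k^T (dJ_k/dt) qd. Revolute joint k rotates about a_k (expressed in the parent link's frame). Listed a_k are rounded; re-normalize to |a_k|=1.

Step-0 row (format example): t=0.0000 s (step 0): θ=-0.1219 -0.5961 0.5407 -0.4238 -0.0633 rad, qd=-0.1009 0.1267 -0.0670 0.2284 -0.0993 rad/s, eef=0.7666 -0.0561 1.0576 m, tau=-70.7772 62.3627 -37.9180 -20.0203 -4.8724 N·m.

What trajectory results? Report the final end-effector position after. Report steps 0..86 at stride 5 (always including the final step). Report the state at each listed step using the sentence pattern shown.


t=0.0750 s (step 5): θ=-0.1223 -0.1210 0.8042 -0.3140 -0.6856 rad, qd=1.1450 4.9163 -2.2073 3.3304 -13.6346 rad/s, eef=0.7224 -0.0111 0.9964 m, tau=16.5193 2.0511 -0.8259 -0.2858 1.8383 N·m.
t=0.1500 s (step 10): θ=-0.0352 0.1178 0.6966 -0.2511 -1.4704 rad, qd=0.8483 2.3285 0.2874 -0.8476 -7.7829 rad/s, eef=0.5646 0.0489 0.8787 m, tau=-23.9996 -17.2069 12.1130 -1.6174 1.8826 N·m.
t=0.2250 s (step 15): θ=-0.0077 0.2387 0.8051 -0.3472 -1.9471 rad, qd=-0.1353 0.8461 2.2561 -1.3986 -5.2313 rad/s, eef=0.4448 0.0938 0.7398 m, tau=-32.5597 -7.6925 3.4998 -3.3220 3.9962 N·m.
t=0.3000 s (step 20): θ=-0.0598 0.2423 0.9964 -0.4380 -2.2770 rad, qd=-1.2852 -0.7365 2.6863 -0.9982 -3.6435 rad/s, eef=0.3745 0.1252 0.6073 m, tau=-30.4161 1.1455 -1.4187 -4.1537 3.1800 N·m.
t=0.3750 s (step 25): θ=-0.2040 0.1369 1.1953 -0.5010 -2.5029 rad, qd=-2.5724 -1.9905 2.5859 -0.7444 -2.4265 rad/s, eef=0.3411 0.1587 0.4923 m, tau=-15.1554 6.6441 -4.8867 -2.8646 0.7081 N·m.
t=0.4500 s (step 30): θ=-0.4391 -0.0286 1.3905 -0.5556 -2.6485 rad, qd=-3.5948 -2.1794 2.6814 -0.6870 -1.5020 rad/s, eef=0.3256 0.2003 0.3849 m, tau=8.9360 5.5021 -7.9212 0.6900 -1.8292 N·m.
t=0.5250 s (step 35): θ=-0.7160 -0.1542 1.5998 -0.5883 -2.7380 rad, qd=-3.5898 -1.0226 2.8412 -0.0368 -0.9503 rad/s, eef=0.3089 0.2436 0.2825 m, tau=26.2829 -1.7171 -9.3870 3.6346 -3.2655 N·m.
t=0.6000 s (step 40): θ=-0.9577 -0.1936 1.7995 -0.5649 -2.7992 rad, qd=-2.8100 -0.1293 2.4181 0.6066 -0.7134 rad/s, eef=0.2889 0.2761 0.1952 m, tau=27.5214 -4.3998 -10.8907 2.4460 -3.7381 N·m.
t=0.6750 s (step 45): θ=-1.1397 -0.1932 1.9584 -0.5168 -2.8484 rad, qd=-2.0773 0.0872 1.8319 0.6095 -0.6082 rad/s, eef=0.2706 0.2923 0.1289 m, tau=24.0457 -3.3775 -12.1315 0.2268 -3.8157 N·m.
t=0.7500 s (step 50): θ=-1.2744 -0.1837 2.0773 -0.4784 -2.8918 rad, qd=-1.5398 0.1663 1.3605 0.4228 -0.5544 rad/s, eef=0.2554 0.2982 0.0817 m, tau=22.0159 -3.3371 -11.9491 -0.5719 -3.7497 N·m.
t=0.8250 s (step 55): θ=-1.3745 -0.1697 2.1659 -0.4537 -2.9321 rad, qd=-1.1500 0.2094 1.0221 0.2507 -0.5204 rad/s, eef=0.2432 0.3001 0.0492 m, tau=20.9363 -3.8648 -11.1716 -0.5934 -3.6454 N·m.
t=0.9000 s (step 60): θ=-1.4496 -0.1531 2.2336 -0.4400 -2.9700 rad, qd=-0.8635 0.2338 0.7973 0.1272 -0.4925 rad/s, eef=0.2334 0.3008 0.0271 m, tau=20.3165 -4.4373 -10.3705 -0.3899 -3.5474 N·m.
t=0.9750 s (step 65): θ=-1.5058 -0.1350 2.2878 -0.4339 -3.0060 rad, qd=-0.6465 0.2500 0.6563 0.0469 -0.4649 rad/s, eef=0.2257 0.3012 0.0123 m, tau=19.9365 -4.8680 -9.7421 -0.1987 -3.4669 N·m.
t=1.0500 s (step 70): θ=-1.5477 -0.1156 2.3334 -0.4320 -3.0397 rad, qd=-0.4753 0.2728 0.5660 0.0157 -0.4350 rad/s, eef=0.2196 0.3016 0.0025 m, tau=19.7183 -5.1845 -9.2802 -0.0708 -3.4021 N·m.
t=1.1250 s (step 75): θ=-1.5779 -0.0943 2.3737 -0.4313 -3.0711 rad, qd=-0.3336 0.2961 0.5112 0.0081 -0.4018 rad/s, eef=0.2147 0.3020 -0.0039 m, tau=19.5977 -5.3272 -9.0156 -0.0560 -3.3473 N·m.
t=1.2000 s (step 80): θ=-1.5982 -0.0714 2.4108 -0.4312 -3.0999 rad, qd=-0.2097 0.3185 0.4770 0.0026 -0.3631 rad/s, eef=0.2107 0.3024 -0.0079 m, tau=19.5690 -5.3490 -8.9136 -0.1215 -3.2978 N·m.
t=1.2750 s (step 85): θ=-1.6096 -0.0468 2.4455 -0.4313 -3.1254 rad, qd=-0.0955 0.3386 0.4480 -0.0023 -0.3156 rad/s, eef=0.2075 0.3029 -0.0102 m, tau=19.6236 -5.3287 -8.9264 -0.2240 -3.2500 N·m.
t=1.2900 s (step 86): θ=-1.6108 -0.0417 2.4522 -0.4314 -3.1300 rad, qd=-0.0736 0.3417 0.4417 -0.0032 -0.3048 rad/s, eef=0.2069 0.3029 -0.0105 m.
final eef position (m): 0.2069 0.3029 -0.0105


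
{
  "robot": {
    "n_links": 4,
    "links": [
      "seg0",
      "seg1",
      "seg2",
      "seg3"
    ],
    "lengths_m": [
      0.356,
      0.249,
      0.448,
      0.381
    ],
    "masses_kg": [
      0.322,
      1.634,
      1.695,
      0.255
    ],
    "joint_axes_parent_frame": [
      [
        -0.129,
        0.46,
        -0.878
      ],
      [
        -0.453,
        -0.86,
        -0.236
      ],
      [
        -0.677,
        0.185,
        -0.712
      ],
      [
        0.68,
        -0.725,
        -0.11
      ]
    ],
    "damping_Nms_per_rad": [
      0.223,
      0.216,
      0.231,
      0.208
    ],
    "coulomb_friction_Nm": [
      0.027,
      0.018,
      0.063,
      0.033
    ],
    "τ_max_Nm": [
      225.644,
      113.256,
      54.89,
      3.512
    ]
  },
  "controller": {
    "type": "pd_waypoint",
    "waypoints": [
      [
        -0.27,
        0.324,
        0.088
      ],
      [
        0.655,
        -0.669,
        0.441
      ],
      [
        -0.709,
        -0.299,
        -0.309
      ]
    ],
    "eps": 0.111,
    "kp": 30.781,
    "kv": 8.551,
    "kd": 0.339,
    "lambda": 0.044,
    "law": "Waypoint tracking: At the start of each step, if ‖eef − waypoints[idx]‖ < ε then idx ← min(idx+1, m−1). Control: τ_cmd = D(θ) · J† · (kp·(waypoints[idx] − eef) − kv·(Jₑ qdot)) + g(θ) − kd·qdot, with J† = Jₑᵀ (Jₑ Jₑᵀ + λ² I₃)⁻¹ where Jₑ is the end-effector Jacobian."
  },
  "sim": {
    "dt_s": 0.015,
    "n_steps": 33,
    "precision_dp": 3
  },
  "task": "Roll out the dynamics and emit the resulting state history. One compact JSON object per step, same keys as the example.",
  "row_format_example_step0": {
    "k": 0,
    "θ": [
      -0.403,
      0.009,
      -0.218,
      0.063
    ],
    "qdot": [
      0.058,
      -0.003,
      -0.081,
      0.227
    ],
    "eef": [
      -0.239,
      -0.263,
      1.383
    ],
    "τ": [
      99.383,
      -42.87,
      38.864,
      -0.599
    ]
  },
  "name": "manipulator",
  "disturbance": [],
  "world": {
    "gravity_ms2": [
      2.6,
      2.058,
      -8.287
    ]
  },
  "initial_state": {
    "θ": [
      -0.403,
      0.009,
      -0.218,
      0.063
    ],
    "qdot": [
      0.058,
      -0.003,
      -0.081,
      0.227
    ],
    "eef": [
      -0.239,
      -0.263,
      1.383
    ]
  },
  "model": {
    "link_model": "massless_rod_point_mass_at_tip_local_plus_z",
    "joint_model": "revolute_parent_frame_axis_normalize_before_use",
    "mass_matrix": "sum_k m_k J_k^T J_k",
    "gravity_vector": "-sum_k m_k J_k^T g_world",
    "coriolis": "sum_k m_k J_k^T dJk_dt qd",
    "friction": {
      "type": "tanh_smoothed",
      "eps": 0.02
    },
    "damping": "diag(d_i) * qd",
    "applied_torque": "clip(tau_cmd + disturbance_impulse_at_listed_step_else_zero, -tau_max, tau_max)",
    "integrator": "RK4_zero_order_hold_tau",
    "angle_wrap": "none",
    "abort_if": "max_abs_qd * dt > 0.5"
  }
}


{"k":1,"\u03b8":[-0.365,0.023,-0.229,0.094],"qdot":[4.874,1.772,-1.313,3.825],"eef":[-0.239,-0.263,1.381],"\u03c4":[102.505,-48.011,39.698,-1.585]}
{"k":2,"\u03b8":[-0.262,0.059,-0.254,0.176],"qdot":[8.659,2.983,-1.878,7.151],"eef":[-0.241,-0.255,1.376],"\u03c4":[91.033,-46.86,33.01,-2.092]}
{"k":3,"\u03b8":[-0.113,0.11,-0.285,0.301],"qdot":[11.036,3.725,-2.134,9.492],"eef":[-0.245,-0.235,1.364],"\u03c4":[57.177,-35.208,17.924,-2.088]}
{"k":4,"\u03b8":[0.059,0.169,-0.319,0.447],"qdot":[11.81,4.178,-2.406,10.004],"eef":[-0.249,-0.197,1.345],"\u03c4":[24.896,-24.735,4.541,-1.584]}
{"k":5,"\u03b8":[0.234,0.234,-0.357,0.591],"qdot":[11.459,4.458,-2.595,9.303],"eef":[-0.249,-0.142,1.32],"\u03c4":[2.248,-18.771,-4.341,-0.931]}
{"k":6,"\u03b8":[0.398,0.302,-0.396,0.722],"qdot":[10.479,4.573,-2.515,8.152],"eef":[-0.241,-0.078,1.29],"\u03c4":[-12.512,-15.908,-9.779,-0.345]}
{"k":7,"\u03b8":[0.546,0.37,-0.431,0.835],"qdot":[9.227,4.538,-2.151,6.951],"eef":[-0.224,-0.01,1.259],"\u03c4":[-21.911,-14.735,-13.023,0.13]}
{"k":8,"\u03b8":[0.674,0.437,-0.459,0.931],"qdot":[7.935,4.392,-1.612,5.853],"eef":[-0.201,0.058,1.227],"\u03c4":[-27.71,-14.439,-14.91,0.506]}
{"k":9,"\u03b8":[0.784,0.502,-0.479,1.012],"qdot":[6.735,4.185,-1.032,4.903],"eef":[-0.173,0.122,1.194],"\u03c4":[-31.063,-14.564,-15.938,0.8]}
{"k":10,"\u03b8":[0.877,0.563,-0.49,1.08],"qdot":[5.681,3.956,-0.506,4.109],"eef":[-0.142,0.181,1.162],"\u03c4":[-32.745,-14.841,-16.396,1.022]}
{"k":11,"\u03b8":[0.955,0.62,-0.494,1.136],"qdot":[4.786,3.731,-0.08,3.464],"eef":[-0.111,0.235,1.13],"\u03c4":[-33.291,-15.119,-16.46,1.178]}
{"k":12,"\u03b8":[1.021,0.675,-0.493,1.184],"qdot":[4.049,3.534,0.203,2.94],"eef":[-0.081,0.284,1.097],"\u03c4":[-33.086,-15.264,-16.214,1.28]}
{"k":13,"\u03b8":[1.077,0.726,-0.488,1.226],"qdot":[3.439,3.36,0.388,2.544],"eef":[-0.053,0.327,1.065],"\u03c4":[-32.394,-15.316,-15.781,1.326]}
{"k":14,"\u03b8":[1.125,0.775,-0.482,1.261],"qdot":[2.932,3.207,0.497,2.254],"eef":[-0.027,0.367,1.033],"\u03c4":[-31.412,-15.286,-15.237,1.326]}
{"k":15,"\u03b8":[1.165,0.822,-0.474,1.294],"qdot":[2.509,3.075,0.548,2.048],"eef":[-0.005,0.402,1.001],"\u03c4":[-30.275,-15.188,-14.632,1.291]}
{"k":16,"\u03b8":[1.2,0.868,-0.465,1.323],"qdot":[2.154,2.962,0.558,1.905],"eef":[0.015,0.433,0.968],"\u03c4":[-29.075,-15.041,-14.004,1.23]}
{"k":17,"\u03b8":[1.23,0.911,-0.457,1.351],"qdot":[1.854,2.864,0.54,1.806],"eef":[0.032,0.46,0.936],"\u03c4":[-27.87,-14.865,-13.381,1.153]}
{"k":18,"\u03b8":[1.256,0.954,-0.449,1.378],"qdot":[1.596,2.781,0.505,1.737],"eef":[0.046,0.484,0.904],"\u03c4":[-26.694,-14.677,-12.781,1.067]}
{"k":19,"\u03b8":[1.278,0.995,-0.442,1.403],"qdot":[1.372,2.709,0.462,1.688],"eef":[0.057,0.505,0.872],"\u03c4":[-25.564,-14.491,-12.214,0.978]}
{"k":20,"\u03b8":[1.297,1.035,-0.435,1.428],"qdot":[1.175,2.647,0.417,1.648],"eef":[0.066,0.523,0.84],"\u03c4":[-24.487,-14.319,-11.687,0.89]}
{"k":21,"\u03b8":[1.314,1.074,-0.429,1.453],"qdot":[1.0,2.592,0.372,1.613],"eef":[0.072,0.539,0.809],"\u03c4":[-23.463,-14.169,-11.201,0.805]}
{"k":22,"\u03b8":[1.327,1.113,-0.424,1.477],"qdot":[0.842,2.544,0.331,1.579],"eef":[0.076,0.552,0.778],"\u03c4":[-22.487,-14.045,-10.758,0.727]}
{"k":23,"\u03b8":[1.339,1.151,-0.419,1.5],"qdot":[0.699,2.501,0.295,1.542],"eef":[0.077,0.564,0.749],"\u03c4":[-21.554,-13.95,-10.353,0.656]}
{"k":24,"\u03b8":[1.348,1.188,-0.415,1.523],"qdot":[0.567,2.463,0.265,1.501],"eef":[0.077,0.573,0.719],"\u03c4":[-20.656,-13.886,-9.986,0.592]}
{"k":25,"\u03b8":[1.356,1.224,-0.411,1.545],"qdot":[0.446,2.427,0.241,1.456],"eef":[0.075,0.581,0.691],"\u03c4":[-19.788,-13.852,-9.651,0.535]}
{"k":26,"\u03b8":[1.362,1.261,-0.408,1.566],"qdot":[0.334,2.394,0.221,1.407],"eef":[0.072,0.588,0.663],"\u03c4":[-18.944,-13.847,-9.346,0.486]}
{"k":27,"\u03b8":[1.366,1.296,-0.404,1.587],"qdot":[0.229,2.362,0.207,1.353],"eef":[0.068,0.593,0.636],"\u03c4":[-18.121,-13.867,-9.067,0.444]}
{"k":28,"\u03b8":[1.369,1.331,-0.401,1.607],"qdot":[0.131,2.331,0.196,1.295],"eef":[0.062,0.598,0.609],"\u03c4":[-17.315,-13.91,-8.81,0.409]}
{"k":29,"\u03b8":[1.37,1.366,-0.398,1.626],"qdot":[0.04,2.301,0.189,1.234],"eef":[0.055,0.601,0.584],"\u03c4":[-16.526,-13.972,-8.573,0.379]}
{"k":30,"\u03b8":[1.37,1.4,-0.396,1.644],"qdot":[-0.044,2.271,0.182,1.171],"eef":[0.047,0.603,0.559],"\u03c4":[-15.755,-14.044,-8.349,0.354]}
{"k":31,"\u03b8":[1.369,1.434,-0.393,1.661],"qdot":[-0.122,2.241,0.176,1.105],"eef":[0.039,0.605,0.534],"\u03c4":[-15.001,-14.124,-8.139,0.335]}
{"k":32,"\u03b8":[1.366,1.468,-0.39,1.677],"qdot":[-0.194,2.21,0.171,1.039],"eef":[0.03,0.605,0.511],"\u03c4":[-14.265,-14.214,-7.941,0.319]}
{"k":33,"\u03b8":[1.363,1.501,-0.388,1.692],"qdot":[-0.261,2.177,0.167,0.973],"eef":[0.02,0.605,0.488]}


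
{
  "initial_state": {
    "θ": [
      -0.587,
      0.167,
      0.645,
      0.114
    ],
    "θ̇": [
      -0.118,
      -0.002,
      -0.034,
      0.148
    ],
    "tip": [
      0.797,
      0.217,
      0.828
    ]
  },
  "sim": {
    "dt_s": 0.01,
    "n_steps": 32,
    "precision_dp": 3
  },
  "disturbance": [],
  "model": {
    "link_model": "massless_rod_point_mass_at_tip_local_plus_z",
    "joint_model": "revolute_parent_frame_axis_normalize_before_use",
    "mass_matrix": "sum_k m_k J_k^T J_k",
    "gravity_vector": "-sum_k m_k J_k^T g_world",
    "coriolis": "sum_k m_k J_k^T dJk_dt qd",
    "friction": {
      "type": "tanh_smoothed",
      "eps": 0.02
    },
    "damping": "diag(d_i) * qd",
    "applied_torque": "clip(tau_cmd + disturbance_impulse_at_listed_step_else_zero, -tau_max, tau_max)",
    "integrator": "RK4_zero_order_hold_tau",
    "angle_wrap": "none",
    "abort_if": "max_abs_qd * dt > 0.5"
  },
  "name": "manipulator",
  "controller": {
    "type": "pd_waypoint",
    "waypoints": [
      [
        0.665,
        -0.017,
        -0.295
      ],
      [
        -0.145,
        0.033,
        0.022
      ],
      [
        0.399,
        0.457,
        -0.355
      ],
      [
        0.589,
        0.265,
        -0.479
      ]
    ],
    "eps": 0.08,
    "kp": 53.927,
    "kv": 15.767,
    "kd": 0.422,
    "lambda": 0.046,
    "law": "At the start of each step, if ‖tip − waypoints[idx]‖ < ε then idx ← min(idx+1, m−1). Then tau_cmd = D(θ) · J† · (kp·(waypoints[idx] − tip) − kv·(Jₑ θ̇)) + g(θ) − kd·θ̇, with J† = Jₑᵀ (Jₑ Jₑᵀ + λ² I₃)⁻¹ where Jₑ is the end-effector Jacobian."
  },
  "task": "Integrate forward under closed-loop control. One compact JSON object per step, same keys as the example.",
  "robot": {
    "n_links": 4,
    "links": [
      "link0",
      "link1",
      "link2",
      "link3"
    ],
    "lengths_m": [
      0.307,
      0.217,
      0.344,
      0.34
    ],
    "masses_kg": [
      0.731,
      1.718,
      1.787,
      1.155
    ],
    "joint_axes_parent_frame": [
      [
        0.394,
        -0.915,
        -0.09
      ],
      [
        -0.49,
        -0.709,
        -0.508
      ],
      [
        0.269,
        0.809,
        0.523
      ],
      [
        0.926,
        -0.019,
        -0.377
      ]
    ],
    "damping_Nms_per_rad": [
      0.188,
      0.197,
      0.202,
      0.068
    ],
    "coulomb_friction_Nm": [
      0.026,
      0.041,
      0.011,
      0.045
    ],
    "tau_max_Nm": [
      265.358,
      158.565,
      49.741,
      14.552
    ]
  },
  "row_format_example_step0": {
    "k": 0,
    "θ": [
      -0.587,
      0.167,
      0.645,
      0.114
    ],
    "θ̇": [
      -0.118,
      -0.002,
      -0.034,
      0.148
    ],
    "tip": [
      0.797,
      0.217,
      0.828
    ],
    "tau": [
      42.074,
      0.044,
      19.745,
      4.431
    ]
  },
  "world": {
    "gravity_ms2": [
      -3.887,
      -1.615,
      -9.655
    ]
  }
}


{"k":1,"\u03b8":[-0.584,0.175,0.664,0.115],"\u03b8\u0307":[0.647,1.629,3.761,0.069],"tip":[0.798,0.217,0.825],"tau":[39.521,0.88,14.033,3.742]}
{"k":2,"\u03b8":[-0.575,0.197,0.715,0.115],"\u03b8\u0307":[1.267,2.716,6.506,-0.051],"tip":[0.798,0.215,0.817],"tau":[33.627,-0.411,10.68,3.247]}
{"k":3,"\u03b8":[-0.56,0.227,0.79,0.114],"\u03b8\u0307":[1.76,3.294,8.323,-0.192],"tip":[0.798,0.212,0.806],"tau":[25.6,-2.637,8.753,2.84]}
{"k":4,"\u03b8":[-0.54,0.261,0.879,0.111],"\u03b8\u0307":[2.142,3.447,9.389,-0.326],"tip":[0.797,0.209,0.791],"tau":[17.112,-4.796,7.466,2.468]}
{"k":5,"\u03b8":[-0.517,0.295,0.975,0.108],"\u03b8\u0307":[2.427,3.274,9.887,-0.408],"tip":[0.796,0.204,0.774],"tau":[9.411,-6.316,6.309,2.085]}
{"k":6,"\u03b8":[-0.492,0.326,1.074,0.104],"\u03b8\u0307":[2.633,2.866,9.979,-0.405],"tip":[0.793,0.199,0.755],"tau":[3.115,-7.021,5.024,1.664]}
{"k":7,"\u03b8":[-0.465,0.352,1.173,0.1],"\u03b8\u0307":[2.775,2.294,9.785,-0.294],"tip":[0.789,0.193,0.734],"tau":[-1.654,-6.971,3.526,1.19]}
{"k":8,"\u03b8":[-0.437,0.371,1.269,0.098],"\u03b8\u0307":[2.863,1.611,9.389,-0.063],"tip":[0.785,0.187,0.712],"tau":[-5.051,-6.324,1.83,0.656]}
{"k":9,"\u03b8":[-0.408,0.383,1.36,0.099],"\u03b8\u0307":[2.908,0.857,8.847,0.28],"tip":[0.781,0.18,0.689],"tau":[-7.32,-5.264,-0.011,0.077]}
{"k":10,"\u03b8":[-0.379,0.388,1.445,0.104],"\u03b8\u0307":[2.913,0.073,8.194,0.739],"tip":[0.776,0.173,0.665],"tau":[-8.8,-3.946,-1.926,-0.556]}
{"k":11,"\u03b8":[-0.35,0.385,1.524,0.114],"\u03b8\u0307":[2.876,-0.699,7.465,1.301],"tip":[0.771,0.166,0.639],"tau":[-9.795,-2.515,-3.841,-1.233]}
{"k":12,"\u03b8":[-0.322,0.374,1.594,0.13],"\u03b8\u0307":[2.799,-1.424,6.682,1.93],"tip":[0.766,0.159,0.613],"tau":[-10.522,-1.081,-5.69,-1.932]}
{"k":13,"\u03b8":[-0.294,0.357,1.657,0.153],"\u03b8\u0307":[2.68,-2.069,5.875,2.586],"tip":[0.76,0.153,0.586],"tau":[-11.147,0.267,-7.415,-2.622]}
{"k":14,"\u03b8":[-0.268,0.333,1.712,0.182],"\u03b8\u0307":[2.519,-2.606,5.073,3.221],"tip":[0.754,0.147,0.559],"tau":[-11.767,1.469,-8.974,-3.272]}
{"k":15,"\u03b8":[-0.244,0.305,1.759,0.217],"\u03b8\u0307":[2.32,-3.02,4.306,3.789],"tip":[0.748,0.141,0.531],"tau":[-12.405,2.496,-10.341,-3.852]}
{"k":16,"\u03b8":[-0.222,0.274,1.798,0.257],"\u03b8\u0307":[2.087,-3.307,3.596,4.258],"tip":[0.741,0.135,0.504],"tau":[-13.024,3.348,-11.504,-4.337]}
{"k":17,"\u03b8":[-0.202,0.24,1.831,0.302],"\u03b8\u0307":[1.827,-3.476,2.959,4.605],"tip":[0.734,0.13,0.477],"tau":[-13.556,4.044,-12.465,-4.712]}
{"k":18,"\u03b8":[-0.185,0.204,1.858,0.349],"\u03b8\u0307":[1.548,-3.541,2.403,4.828],"tip":[0.726,0.126,0.45],"tau":[-13.923,4.612,-13.233,-4.973]}
{"k":19,"\u03b8":[-0.171,0.169,1.879,0.398],"\u03b8\u0307":[1.257,-3.521,1.928,4.932],"tip":[0.718,0.122,0.424],"tau":[-14.059,5.083,-13.823,-5.126]}
{"k":20,"\u03b8":[-0.16,0.134,1.896,0.447],"\u03b8\u0307":[0.962,-3.435,1.527,4.934],"tip":[0.711,0.119,0.398],"tau":[-13.921,5.483,-14.251,-5.179]}
{"k":21,"\u03b8":[-0.152,0.101,1.91,0.496],"\u03b8\u0307":[0.668,-3.299,1.194,4.851],"tip":[0.703,0.116,0.374],"tau":[-13.492,5.834,-14.536,-5.146]}
{"k":22,"\u03b8":[-0.147,0.068,1.92,0.544],"\u03b8\u0307":[0.379,-3.13,0.918,4.704],"tip":[0.696,0.113,0.35],"tau":[-12.776,6.152,-14.696,-5.043]}
{"k":23,"\u03b8":[-0.145,0.038,1.928,0.59],"\u03b8\u0307":[0.101,-2.938,0.691,4.509],"tip":[0.689,0.11,0.328],"tau":[-11.794,6.448,-14.75,-4.884]}
{"k":24,"\u03b8":[-0.145,0.01,1.934,0.634],"\u03b8\u0307":[-0.165,-2.735,0.502,4.283],"tip":[0.682,0.108,0.306],"tau":[-10.581,6.732,-14.716,-4.683]}
{"k":25,"\u03b8":[-0.148,-0.017,1.939,0.676],"\u03b8\u0307":[-0.415,-2.526,0.345,4.036],"tip":[0.676,0.106,0.285],"tau":[-9.169,7.008,-14.61,-4.451]}
{"k":26,"\u03b8":[-0.153,-0.041,1.941,0.715],"\u03b8\u0307":[-0.65,-2.318,0.213,3.78],"tip":[0.67,0.104,0.266],"tau":[-7.597,7.28,-14.445,-4.198]}
{"k":27,"\u03b8":[-0.161,-0.063,1.943,0.751],"\u03b8\u0307":[-0.867,-2.115,0.102,3.521],"tip":[0.665,0.102,0.246],"tau":[-5.9,7.55,-14.237,-3.933]}
{"k":28,"\u03b8":[-0.17,-0.083,1.944,0.785],"\u03b8\u0307":[-1.066,-1.918,0.006,3.265],"tip":[0.661,0.1,0.228],"tau":[-4.112,7.82,-13.996,-3.661]}
{"k":29,"\u03b8":[-0.182,-0.101,1.943,0.817],"\u03b8\u0307":[-1.248,-1.73,-0.076,3.015],"tip":[0.657,0.099,0.21],"tau":[-2.268,8.09,-13.735,-3.389]}
{"k":30,"\u03b8":[-0.195,-0.118,1.942,0.846],"\u03b8\u0307":[-1.411,-1.552,-0.148,2.776],"tip":[0.654,0.097,0.193],"tau":[-0.39,8.36,-13.46,-3.12]}
{"k":31,"\u03b8":[-0.21,-0.132,1.94,0.872],"\u03b8\u0307":[-1.556,-1.386,-0.213,2.548],"tip":[0.651,0.095,0.176],"tau":[1.498,8.631,-13.18,-2.856]}
{"k":32,"\u03b8":[-0.226,-0.145,1.938,0.897],"\u03b8\u0307":[-1.684,-1.231,-0.27,2.332],"tip":[0.649,0.094,0.16]}


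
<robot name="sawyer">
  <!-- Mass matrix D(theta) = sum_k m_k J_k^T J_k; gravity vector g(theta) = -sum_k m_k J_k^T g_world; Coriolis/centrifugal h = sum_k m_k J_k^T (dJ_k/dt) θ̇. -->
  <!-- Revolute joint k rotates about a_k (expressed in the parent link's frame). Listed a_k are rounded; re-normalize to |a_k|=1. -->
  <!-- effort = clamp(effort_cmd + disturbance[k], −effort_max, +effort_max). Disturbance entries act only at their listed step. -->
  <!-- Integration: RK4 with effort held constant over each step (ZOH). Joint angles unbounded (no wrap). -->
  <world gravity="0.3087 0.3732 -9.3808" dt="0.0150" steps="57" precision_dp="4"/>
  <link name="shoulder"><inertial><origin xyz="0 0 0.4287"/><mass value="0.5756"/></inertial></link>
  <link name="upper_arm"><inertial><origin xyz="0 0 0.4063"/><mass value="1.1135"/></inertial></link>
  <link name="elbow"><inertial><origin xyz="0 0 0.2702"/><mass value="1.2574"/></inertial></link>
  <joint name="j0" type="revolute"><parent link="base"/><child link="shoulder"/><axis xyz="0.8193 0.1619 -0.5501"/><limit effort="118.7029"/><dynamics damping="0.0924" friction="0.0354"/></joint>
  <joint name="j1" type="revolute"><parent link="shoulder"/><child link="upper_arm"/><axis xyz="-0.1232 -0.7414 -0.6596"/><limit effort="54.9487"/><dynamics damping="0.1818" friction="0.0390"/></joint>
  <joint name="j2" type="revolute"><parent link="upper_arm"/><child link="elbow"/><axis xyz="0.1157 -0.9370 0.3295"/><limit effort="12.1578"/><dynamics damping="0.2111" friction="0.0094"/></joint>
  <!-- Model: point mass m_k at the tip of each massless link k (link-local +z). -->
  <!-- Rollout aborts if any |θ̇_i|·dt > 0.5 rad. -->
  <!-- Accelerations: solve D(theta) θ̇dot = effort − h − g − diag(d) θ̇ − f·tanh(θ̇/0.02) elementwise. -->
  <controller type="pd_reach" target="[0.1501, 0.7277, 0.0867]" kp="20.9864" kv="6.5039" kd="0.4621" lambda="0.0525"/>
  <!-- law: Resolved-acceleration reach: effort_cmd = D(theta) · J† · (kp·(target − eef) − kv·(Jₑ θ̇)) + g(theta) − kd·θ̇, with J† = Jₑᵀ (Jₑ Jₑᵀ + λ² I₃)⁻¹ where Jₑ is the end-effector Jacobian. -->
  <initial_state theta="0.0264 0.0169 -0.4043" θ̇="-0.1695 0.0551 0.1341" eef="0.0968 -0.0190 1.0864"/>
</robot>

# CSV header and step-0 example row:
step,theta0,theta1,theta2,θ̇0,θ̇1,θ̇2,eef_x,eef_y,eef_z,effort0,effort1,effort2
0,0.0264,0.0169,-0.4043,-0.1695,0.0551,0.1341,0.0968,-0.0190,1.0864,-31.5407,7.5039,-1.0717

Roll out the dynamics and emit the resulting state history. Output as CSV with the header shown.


step,theta0,theta1,theta2,θ̇0,θ̇1,θ̇2,eef_x,eef_y,eef_z,effort0,effort1,effort2
1,0.0221,0.0259,-0.4217,-0.4015,1.1117,-2.3858,0.0959,-0.0149,1.0855,-28.9190,6.7716,0.2697
2,0.0143,0.0466,-0.4670,-0.6493,1.6363,-3.6194,0.0952,-0.0077,1.0827,-26.7183,5.9767,0.8737
3,0.0027,0.0730,-0.5258,-0.9062,1.8741,-4.2135,0.0941,0.0024,1.0786,-24.5246,5.0840,1.1090
4,-0.0129,0.1016,-0.5910,-1.1638,1.9448,-4.4820,0.0925,0.0153,1.0734,-22.1592,4.1452,1.1606
5,-0.0322,0.1305,-0.6588,-1.4155,1.9080,-4.5760,0.0902,0.0307,1.0671,-19.5954,3.2229,1.1208
6,-0.0552,0.1583,-0.7274,-1.6563,1.7964,-4.5708,0.0873,0.0486,1.0598,-16.8771,2.3623,1.0370
7,-0.0817,0.1840,-0.7954,-1.8823,1.6305,-4.5050,0.0840,0.0686,1.0515,-14.0708,1.5896,0.9341
8,-0.1115,0.2069,-0.8621,-2.0903,1.4244,-4.3992,0.0804,0.0907,1.0422,-11.2426,0.9175,0.8253
9,-0.1443,0.2265,-0.9270,-2.2775,1.1893,-4.2647,0.0766,0.1145,1.0317,-8.4488,0.3511,0.7180
10,-0.1797,0.2424,-0.9897,-2.4421,0.9338,-4.1080,0.0727,0.1399,1.0202,-5.7342,-0.1094,0.6160
11,-0.2173,0.2544,-1.0500,-2.5824,0.6656,-3.9333,0.0687,0.1666,1.0074,-3.1314,-0.4664,0.5214
12,-0.2569,0.2623,-1.1075,-2.6975,0.3913,-3.7437,0.0648,0.1943,0.9935,-0.6632,-0.7238,0.4347
13,-0.2981,0.2661,-1.1622,-2.7872,0.1164,-3.5417,0.0609,0.2228,0.9785,1.6562,-0.8867,0.3562
14,-0.3404,0.2658,-1.2137,-2.8514,-0.1509,-3.3334,0.0571,0.2519,0.9623,3.8193,-0.9681,0.2867
15,-0.3834,0.2616,-1.2621,-2.8911,-0.4096,-3.1171,0.0533,0.2813,0.9449,5.8242,-0.9691,0.2236
16,-0.4269,0.2536,-1.3071,-2.9073,-0.6576,-2.8940,0.0497,0.3108,0.9265,7.6721,-0.8941,0.1652
17,-0.4705,0.2420,-1.3488,-2.9016,-0.8919,-2.6668,0.0462,0.3402,0.9071,9.3668,-0.7503,0.1111
18,-0.5138,0.2270,-1.3871,-2.8757,-1.1104,-2.4383,0.0429,0.3693,0.8867,10.9142,-0.5452,0.0603
19,-0.5566,0.2088,-1.4220,-2.8316,-1.3115,-2.2110,0.0397,0.3979,0.8655,12.3210,-0.2863,0.0126
20,-0.5987,0.1878,-1.4534,-2.7715,-1.4943,-1.9873,0.0366,0.4258,0.8435,13.5949,0.0190,-0.0326
21,-0.6397,0.1641,-1.4816,-2.6977,-1.6582,-1.7695,0.0337,0.4530,0.8208,14.7440,0.3633,-0.0751
22,-0.6795,0.1382,-1.5066,-2.6122,-1.8033,-1.5597,0.0310,0.4793,0.7974,15.7764,0.7396,-0.1147
23,-0.7180,0.1102,-1.5285,-2.5172,-1.9298,-1.3596,0.0285,0.5045,0.7736,16.7001,1.1412,-0.1512
24,-0.7550,0.0804,-1.5474,-2.4148,-2.0384,-1.1709,0.0261,0.5287,0.7494,17.5227,1.5617,-0.1838
25,-0.7904,0.0491,-1.5637,-2.3068,-2.1299,-0.9947,0.0240,0.5517,0.7249,18.2516,1.9951,-0.2121
26,-0.8241,0.0166,-1.5774,-2.1949,-2.2053,-0.8319,0.0220,0.5734,0.7001,18.8937,2.4360,-0.2356
27,-0.8562,-0.0169,-1.5887,-2.0806,-2.2659,-0.6831,0.0203,0.5939,0.6753,19.4552,2.8794,-0.2536
28,-0.8865,-0.0512,-1.5980,-1.9651,-2.3128,-0.5486,0.0188,0.6130,0.6504,19.9422,3.3209,-0.2659
29,-0.9151,-0.0862,-1.6053,-1.8496,-2.3472,-0.4282,0.0175,0.6308,0.6256,20.3599,3.7564,-0.2723
30,-0.9420,-0.1215,-1.6109,-1.7349,-2.3703,-0.3217,0.0165,0.6474,0.6010,20.7134,4.1824,-0.2727
31,-0.9672,-0.1572,-1.6150,-1.6217,-2.3834,-0.2284,0.0156,0.6626,0.5766,21.0071,4.5961,-0.2673
32,-0.9907,-0.1929,-1.6178,-1.5106,-2.3874,-0.1478,0.0150,0.6765,0.5525,21.2452,4.9948,-0.2562
33,-1.0125,-0.2287,-1.6195,-1.4022,-2.3835,-0.0788,0.0146,0.6891,0.5289,21.4315,5.3765,-0.2400
34,-1.0328,-0.2644,-1.6203,-1.2966,-2.3726,-0.0208,0.0144,0.7005,0.5057,21.5697,5.7395,-0.2189
35,-1.0514,-0.2998,-1.6202,-1.1943,-2.3553,0.0253,0.0144,0.7108,0.4830,21.6632,6.0825,-0.1919
36,-1.0686,-0.3349,-1.6196,-1.0954,-2.3324,0.0614,0.0146,0.7199,0.4609,21.7151,6.4045,-0.1604
37,-1.0843,-0.3697,-1.6184,-0.9998,-2.3052,0.0905,0.0150,0.7279,0.4394,21.7287,6.7051,-0.1268
38,-1.0986,-0.4040,-1.6169,-0.9076,-2.2742,0.1136,0.0156,0.7348,0.4186,21.7069,6.9839,-0.0916
39,-1.1116,-0.4379,-1.6151,-0.8189,-2.2400,0.1313,0.0163,0.7409,0.3985,21.6526,7.2409,-0.0554
40,-1.1232,-0.4712,-1.6130,-0.7336,-2.2031,0.1444,0.0173,0.7459,0.3792,21.5686,7.4762,-0.0186
41,-1.1336,-0.5039,-1.6108,-0.6517,-2.1638,0.1537,0.0184,0.7502,0.3605,21.4576,7.6901,0.0184
42,-1.1428,-0.5361,-1.6084,-0.5731,-2.1227,0.1598,0.0196,0.7537,0.3427,21.3221,7.8831,0.0551
43,-1.1508,-0.5676,-1.6060,-0.4979,-2.0800,0.1633,0.0209,0.7564,0.3256,21.1648,8.0557,0.0912
44,-1.1577,-0.5984,-1.6035,-0.4259,-2.0361,0.1647,0.0224,0.7585,0.3094,20.9881,8.2088,0.1264
45,-1.1636,-0.6286,-1.6011,-0.3572,-1.9912,0.1645,0.0240,0.7600,0.2939,20.7942,8.3431,0.1605
46,-1.1685,-0.6582,-1.5986,-0.2916,-1.9457,0.1631,0.0257,0.7610,0.2792,20.5854,8.4595,0.1932
47,-1.1724,-0.6870,-1.5962,-0.2291,-1.8996,0.1609,0.0275,0.7614,0.2653,20.3638,8.5590,0.2244
48,-1.1754,-0.7151,-1.5938,-0.1697,-1.8532,0.1582,0.0294,0.7614,0.2522,20.1313,8.6424,0.2540
49,-1.1775,-0.7426,-1.5914,-0.1134,-1.8066,0.1552,0.0314,0.7611,0.2398,19.8899,8.7109,0.2819
50,-1.1788,-0.7693,-1.5891,-0.0599,-1.7601,0.1522,0.0334,0.7604,0.2281,19.6413,8.7653,0.3081
51,-1.1793,-0.7953,-1.5869,-0.0095,-1.7135,0.1492,0.0354,0.7594,0.2172,19.3876,8.8067,0.3327
52,-1.1791,-0.8207,-1.5847,0.0374,-1.6664,0.1456,0.0376,0.7581,0.2070,19.1347,8.8359,0.3559
53,-1.1782,-0.8453,-1.5825,0.0814,-1.6195,0.1424,0.0397,0.7566,0.1975,18.8807,8.8539,0.3775
54,-1.1767,-0.8693,-1.5804,0.1226,-1.5731,0.1398,0.0419,0.7550,0.1886,18.6249,8.8620,0.3972
55,-1.1746,-0.8925,-1.5783,0.1612,-1.5272,0.1380,0.0441,0.7532,0.1804,18.3685,8.8610,0.4152
56,-1.1719,-0.9151,-1.5762,0.1972,-1.4820,0.1369,0.0463,0.7512,0.1727,18.1126,8.8519,0.4318
57,-1.1687,-0.9370,-1.5742,0.2307,-1.4375,0.1364,0.0486,0.7492,0.1657,,,
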